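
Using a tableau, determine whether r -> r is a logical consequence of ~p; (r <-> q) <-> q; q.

Initial set: {~p; ((r <-> q) <-> q); q; ~(r -> r)}.
~(r -> r): α-rule — add r, ~r.
× closes — contains both r and ~r.
All 1 branch closes.
Every branch closed, so the premises entail the conclusion.

Yes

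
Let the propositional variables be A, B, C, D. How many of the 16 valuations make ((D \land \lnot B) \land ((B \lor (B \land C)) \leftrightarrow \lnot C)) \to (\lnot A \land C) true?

Initial set: {(((D \land \lnot B) \land ((B \lor (B \land C)) \leftrightarrow \lnot C)) \to (\lnot A \land C))}.
(((D \land \lnot B) \land ((B \lor (B \land C)) \leftrightarrow \lnot C)) \to (\lnot A \land C)): β-rule — branch into \lnot ((D \land \lnot B) \land ((B \lor (B \land C)) \leftrightarrow \lnot C))  //  (\lnot A \land C).
  branch 1 (add \lnot ((D \land \lnot B) \land ((B \lor (B \land C)) \leftrightarrow \lnot C))):
    \lnot ((D \land \lnot B) \land ((B \lor (B \land C)) \leftrightarrow \lnot C)): β-rule — branch into \lnot (D \land \lnot B)  //  \lnot ((B \lor (B \land C)) \leftrightarrow \lnot C).
      branch 1.1 (add \lnot (D \land \lnot B)):
        \lnot (D \land \lnot B): β-rule — branch into \lnot D  //  \lnot \lnot B.
          branch 1.1.1 (add \lnot D):
            ○ open, literals {D=0}.
          branch 1.1.2 (add \lnot \lnot B):
            ○ open, literals {B=1}.
      branch 1.2 (add \lnot ((B \lor (B \land C)) \leftrightarrow \lnot C)):
        \lnot ((B \lor (B \land C)) \leftrightarrow \lnot C): β-rule — branch into (B \lor (B \land C)), \lnot \lnot C  //  \lnot (B \lor (B \land C)), \lnot C.
          branch 1.2.1 (add (B \lor (B \land C)), \lnot \lnot C):
            (B \lor (B \land C)): β-rule — branch into B  //  (B \land C).
              branch 1.2.1.1 (add B):
                ○ open, literals {B=1, C=1}.
              branch 1.2.1.2 (add (B \land C)):
                (B \land C): α-rule — add B, C.
                ○ open, literals {B=1, C=1}.
          branch 1.2.2 (add \lnot (B \lor (B \land C)), \lnot C):
            \lnot (B \lor (B \land C)): α-rule — add \lnot B, \lnot (B \land C).
            \lnot (B \land C): β-rule — branch into \lnot B  //  \lnot C.
              branch 1.2.2.1 (add \lnot B):
                ○ open, literals {B=0, C=0}.
              branch 1.2.2.2 (add \lnot C):
                ○ open, literals {B=0, C=0}.
  branch 2 (add (\lnot A \land C)):
    (\lnot A \land C): α-rule — add \lnot A, C.
    ○ open, literals {A=0, C=1}.
0 branches closed, 7 open.
Each open branch fixes some atoms; the unmentioned ones are free. Counting distinct full assignments: branch {D=0} (A, B, C) contributes 8 new; branch {B=1} (A, C, D) contributes 4 new; branch {B=1, C=1} (A, D) contributes 0 new; branch {B=1, C=1} (A, D) contributes 0 new; branch {B=0, C=0} (A, D) contributes 2 new; branch {B=0, C=0} (A, D) contributes 0 new; branch {A=0, C=1} (B, D) contributes 1 new. Total: 15.

15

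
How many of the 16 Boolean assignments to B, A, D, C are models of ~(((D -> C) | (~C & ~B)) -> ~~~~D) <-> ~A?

Initial set: {(~(((D -> C) | (~C & ~B)) -> ~~~~D) <-> ~A)}.
(~(((D -> C) | (~C & ~B)) -> ~~~~D) <-> ~A): β-rule — branch into ~(((D -> C) | (~C & ~B)) -> ~~~~D), ~A  //  ~~(((D -> C) | (~C & ~B)) -> ~~~~D), ~~A.
  branch 1 (add ~(((D -> C) | (~C & ~B)) -> ~~~~D), ~A):
    ~(((D -> C) | (~C & ~B)) -> ~~~~D): α-rule — add ((D -> C) | (~C & ~B)), ~~~~~D.
    ~~~~~D: drop double negation, giving ~~~D.
    ~~~D: drop double negation, giving ~D.
    ((D -> C) | (~C & ~B)): β-rule — branch into (D -> C)  //  (~C & ~B).
      branch 1.1 (add (D -> C)):
        (D -> C): β-rule — branch into ~D  //  C.
          branch 1.1.1 (add ~D):
            ○ open, literals {A=0, D=0}.
          branch 1.1.2 (add C):
            ○ open, literals {A=0, C=1, D=0}.
      branch 1.2 (add (~C & ~B)):
        (~C & ~B): α-rule — add ~C, ~B.
        ○ open, literals {A=0, B=0, C=0, D=0}.
  branch 2 (add ~~(((D -> C) | (~C & ~B)) -> ~~~~D), ~~A):
    ~~(((D -> C) | (~C & ~B)) -> ~~~~D): β-rule — branch into ~((D -> C) | (~C & ~B))  //  ~~~~D.
      branch 2.1 (add ~((D -> C) | (~C & ~B))):
        ~((D -> C) | (~C & ~B)): α-rule — add ~(D -> C), ~(~C & ~B).
        ~(D -> C): α-rule — add D, ~C.
        ~(~C & ~B): β-rule — branch into ~~C  //  ~~B.
          branch 2.1.1 (add ~~C):
            × closes — contains both C and ~C.
          branch 2.1.2 (add ~~B):
            ○ open, literals {A=1, B=1, C=0, D=1}.
      branch 2.2 (add ~~~~D):
        ~~~~D: drop double negation, giving ~~D.
        ~~D: drop double negation, giving D.
        ○ open, literals {A=1, D=1}.
1 branch closed, 5 open.
Each open branch fixes some atoms; the unmentioned ones are free. Counting distinct full assignments: branch {A=0, D=0} (B, C) contributes 4 new; branch {A=0, C=1, D=0} (B) contributes 0 new; branch {A=0, B=0, C=0, D=0} (none free) contributes 0 new; branch {A=1, B=1, C=0, D=1} (none free) contributes 1 new; branch {A=1, D=1} (B, C) contributes 3 new. Total: 8.

8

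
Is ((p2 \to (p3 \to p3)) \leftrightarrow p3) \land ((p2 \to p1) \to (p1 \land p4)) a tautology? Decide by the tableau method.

Assume the negation and expand:
Initial set: {\lnot (((p2 \to (p3 \to p3)) \leftrightarrow p3) \land ((p2 \to p1) \to (p1 \land p4)))}.
\lnot (((p2 \to (p3 \to p3)) \leftrightarrow p3) \land ((p2 \to p1) \to (p1 \land p4))): β-rule — branch into \lnot ((p2 \to (p3 \to p3)) \leftrightarrow p3)  //  \lnot ((p2 \to p1) \to (p1 \land p4)).
  branch 1 (add \lnot ((p2 \to (p3 \to p3)) \leftrightarrow p3)):
    \lnot ((p2 \to (p3 \to p3)) \leftrightarrow p3): β-rule — branch into (p2 \to (p3 \to p3)), \lnot p3  //  \lnot (p2 \to (p3 \to p3)), p3.
      branch 1.1 (add (p2 \to (p3 \to p3)), \lnot p3):
        (p2 \to (p3 \to p3)): β-rule — branch into \lnot p2  //  (p3 \to p3).
          branch 1.1.1 (add \lnot p2):
            ○ open, literals {p2=0, p3=0}.
          branch 1.1.2 (add (p3 \to p3)):
            (p3 \to p3): β-rule — branch into \lnot p3  //  p3.
              branch 1.1.2.1 (add \lnot p3):
                ○ open, literals {p3=0}.
              branch 1.1.2.2 (add p3):
                × closes — contains both p3 and \lnot p3.
      branch 1.2 (add \lnot (p2 \to (p3 \to p3)), p3):
        \lnot (p2 \to (p3 \to p3)): α-rule — add p2, \lnot (p3 \to p3).
        \lnot (p3 \to p3): α-rule — add p3, \lnot p3.
        × closes — contains both p3 and \lnot p3.
  branch 2 (add \lnot ((p2 \to p1) \to (p1 \land p4))):
    \lnot ((p2 \to p1) \to (p1 \land p4)): α-rule — add (p2 \to p1), \lnot (p1 \land p4).
    (p2 \to p1): β-rule — branch into \lnot p2  //  p1.
      branch 2.1 (add \lnot p2):
        \lnot (p1 \land p4): β-rule — branch into \lnot p1  //  \lnot p4.
          branch 2.1.1 (add \lnot p1):
            ○ open, literals {p1=0, p2=0}.
          branch 2.1.2 (add \lnot p4):
            ○ open, literals {p2=0, p4=0}.
      branch 2.2 (add p1):
        \lnot (p1 \land p4): β-rule — branch into \lnot p1  //  \lnot p4.
          branch 2.2.1 (add \lnot p1):
            × closes — contains both p1 and \lnot p1.
          branch 2.2.2 (add \lnot p4):
            ○ open, literals {p1=1, p4=0}.
3 branches closed, 5 open.
An open branch gives a countermodel: p2=0, p3=0 (unmentioned atoms arbitrary); under it the original formula is false.

Not valid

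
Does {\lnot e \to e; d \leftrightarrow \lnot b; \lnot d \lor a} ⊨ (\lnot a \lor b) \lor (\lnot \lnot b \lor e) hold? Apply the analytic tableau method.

Initial set: {T (\lnot e \to e); T (d \leftrightarrow \lnot b); T (\lnot d \lor a); F ((\lnot a \lor b) \lor (\lnot \lnot b \lor e))}.
F ((\lnot a \lor b) \lor (\lnot \lnot b \lor e)): α-rule — add F (\lnot a \lor b), F (\lnot \lnot b \lor e).
F (\lnot a \lor b): α-rule — add F \lnot a, F b.
F (\lnot \lnot b \lor e): α-rule — add F \lnot \lnot b, F e.
F \lnot \lnot b: drop double negation, giving F b.
T (\lnot e \to e): β-rule — branch into F \lnot e  //  T e.
  branch 1 (add F \lnot e):
    × closes — contains both e and \lnot e.
  branch 2 (add T e):
    × closes — contains both e and \lnot e.
All 2 branches close.
Every branch closed, so the premises entail the conclusion.

Yes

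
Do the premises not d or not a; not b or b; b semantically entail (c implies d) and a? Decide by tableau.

No

Initial set: {(not d or not a); (not b or b); b; not ((c implies d) and a)}.
(not d or not a): β-rule — branch into not d  //  not a.
  branch 1 (add not d):
    (not b or b): β-rule — branch into not b  //  b.
      branch 1.1 (add not b):
        × closes — contains both b and not b.
      branch 1.2 (add b):
        not ((c implies d) and a): β-rule — branch into not (c implies d)  //  not a.
          branch 1.2.1 (add not (c implies d)):
            not (c implies d): α-rule — add c, not d.
            ○ open, literals {b=T, c=T, d=F}.
          branch 1.2.2 (add not a):
            ○ open, literals {a=F, b=T, d=F}.
  branch 2 (add not a):
    (not b or b): β-rule — branch into not b  //  b.
      branch 2.1 (add not b):
        × closes — contains both b and not b.
      branch 2.2 (add b):
        not ((c implies d) and a): β-rule — branch into not (c implies d)  //  not a.
          branch 2.2.1 (add not (c implies d)):
            not (c implies d): α-rule — add c, not d.
            ○ open, literals {a=F, b=T, c=T, d=F}.
          branch 2.2.2 (add not a):
            ○ open, literals {a=F, b=T}.
2 branches closed, 4 open.
An open branch gives a countermodel: b=T, c=T, d=F (unmentioned atoms arbitrary); the premises hold there but the conclusion fails.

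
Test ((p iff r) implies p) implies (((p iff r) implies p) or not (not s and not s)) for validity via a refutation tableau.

Valid

Assume the negation and expand:
Initial set: {not (((p iff r) implies p) implies (((p iff r) implies p) or not (not s and not s)))}.
not (((p iff r) implies p) implies (((p iff r) implies p) or not (not s and not s))): α-rule — add ((p iff r) implies p), not (((p iff r) implies p) or not (not s and not s)).
not (((p iff r) implies p) or not (not s and not s)): α-rule — add not ((p iff r) implies p), not not (not s and not s).
not ((p iff r) implies p): α-rule — add (p iff r), not p.
not not (not s and not s): α-rule — add not s, not s.
((p iff r) implies p): β-rule — branch into not (p iff r)  //  p.
  branch 1 (add not (p iff r)):
    (p iff r): β-rule — branch into p, r  //  not p, not r.
      branch 1.1 (add p, r):
        × closes — contains both p and not p.
      branch 1.2 (add not p, not r):
        not (p iff r): β-rule — branch into p, not r  //  not p, r.
          branch 1.2.1 (add p, not r):
            × closes — contains both p and not p.
          branch 1.2.2 (add not p, r):
            × closes — contains both r and not r.
  branch 2 (add p):
    × closes — contains both p and not p.
All 4 branches close.
Every branch closed, so the negation is unsatisfiable and the formula is valid.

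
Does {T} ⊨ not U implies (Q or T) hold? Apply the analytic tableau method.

Initial set: {T; not (not U implies (Q or T))}.
not (not U implies (Q or T)): α-rule — add not U, not (Q or T).
not (Q or T): α-rule — add not Q, not T.
× closes — contains both T and not T.
All 1 branch closes.
Every branch closed, so the premises entail the conclusion.

Yes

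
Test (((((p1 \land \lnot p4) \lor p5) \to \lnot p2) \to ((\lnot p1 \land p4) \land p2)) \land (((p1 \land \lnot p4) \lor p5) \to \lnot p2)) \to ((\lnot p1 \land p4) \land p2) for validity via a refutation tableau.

Valid

Assume the negation and expand:
Initial set: {F ((((((p1 \land \lnot p4) \lor p5) \to \lnot p2) \to ((\lnot p1 \land p4) \land p2)) \land (((p1 \land \lnot p4) \lor p5) \to \lnot p2)) \to ((\lnot p1 \land p4) \land p2))}.
F ((((((p1 \land \lnot p4) \lor p5) \to \lnot p2) \to ((\lnot p1 \land p4) \land p2)) \land (((p1 \land \lnot p4) \lor p5) \to \lnot p2)) \to ((\lnot p1 \land p4) \land p2)): α-rule — add T (((((p1 \land \lnot p4) \lor p5) \to \lnot p2) \to ((\lnot p1 \land p4) \land p2)) \land (((p1 \land \lnot p4) \lor p5) \to \lnot p2)), F ((\lnot p1 \land p4) \land p2).
T (((((p1 \land \lnot p4) \lor p5) \to \lnot p2) \to ((\lnot p1 \land p4) \land p2)) \land (((p1 \land \lnot p4) \lor p5) \to \lnot p2)): α-rule — add T ((((p1 \land \lnot p4) \lor p5) \to \lnot p2) \to ((\lnot p1 \land p4) \land p2)), T (((p1 \land \lnot p4) \lor p5) \to \lnot p2).
F ((\lnot p1 \land p4) \land p2): β-rule — branch into F (\lnot p1 \land p4)  //  F p2.
  branch 1 (add F (\lnot p1 \land p4)):
    T ((((p1 \land \lnot p4) \lor p5) \to \lnot p2) \to ((\lnot p1 \land p4) \land p2)): β-rule — branch into F (((p1 \land \lnot p4) \lor p5) \to \lnot p2)  //  T ((\lnot p1 \land p4) \land p2).
      branch 1.1 (add F (((p1 \land \lnot p4) \lor p5) \to \lnot p2)):
        F (((p1 \land \lnot p4) \lor p5) \to \lnot p2): α-rule — add T ((p1 \land \lnot p4) \lor p5), F \lnot p2.
        T (((p1 \land \lnot p4) \lor p5) \to \lnot p2): β-rule — branch into F ((p1 \land \lnot p4) \lor p5)  //  T \lnot p2.
          branch 1.1.1 (add F ((p1 \land \lnot p4) \lor p5)):
            F ((p1 \land \lnot p4) \lor p5): α-rule — add F (p1 \land \lnot p4), F p5.
            F (\lnot p1 \land p4): β-rule — branch into F \lnot p1  //  F p4.
              branch 1.1.1.1 (add F \lnot p1):
                T ((p1 \land \lnot p4) \lor p5): β-rule — branch into T (p1 \land \lnot p4)  //  T p5.
                  branch 1.1.1.1.1 (add T (p1 \land \lnot p4)):
                    T (p1 \land \lnot p4): α-rule — add T p1, T \lnot p4.
                    F (p1 \land \lnot p4): β-rule — branch into F p1  //  F \lnot p4.
                      branch 1.1.1.1.1.1 (add F p1):
                        × closes — contains both p1 and \lnot p1.
                      branch 1.1.1.1.1.2 (add F \lnot p4):
                        × closes — contains both p4 and \lnot p4.
                  branch 1.1.1.1.2 (add T p5):
                    × closes — contains both p5 and \lnot p5.
              branch 1.1.1.2 (add F p4):
                T ((p1 \land \lnot p4) \lor p5): β-rule — branch into T (p1 \land \lnot p4)  //  T p5.
                  branch 1.1.1.2.1 (add T (p1 \land \lnot p4)):
                    T (p1 \land \lnot p4): α-rule — add T p1, T \lnot p4.
                    F (p1 \land \lnot p4): β-rule — branch into F p1  //  F \lnot p4.
                      branch 1.1.1.2.1.1 (add F p1):
                        × closes — contains both p1 and \lnot p1.
                      branch 1.1.1.2.1.2 (add F \lnot p4):
                        × closes — contains both p4 and \lnot p4.
                  branch 1.1.1.2.2 (add T p5):
                    × closes — contains both p5 and \lnot p5.
          branch 1.1.2 (add T \lnot p2):
            × closes — contains both p2 and \lnot p2.
      branch 1.2 (add T ((\lnot p1 \land p4) \land p2)):
        T ((\lnot p1 \land p4) \land p2): α-rule — add T (\lnot p1 \land p4), T p2.
        T (\lnot p1 \land p4): α-rule — add T \lnot p1, T p4.
        T (((p1 \land \lnot p4) \lor p5) \to \lnot p2): β-rule — branch into F ((p1 \land \lnot p4) \lor p5)  //  T \lnot p2.
          branch 1.2.1 (add F ((p1 \land \lnot p4) \lor p5)):
            F ((p1 \land \lnot p4) \lor p5): α-rule — add F (p1 \land \lnot p4), F p5.
            F (\lnot p1 \land p4): β-rule — branch into F \lnot p1  //  F p4.
              branch 1.2.1.1 (add F \lnot p1):
                × closes — contains both p1 and \lnot p1.
              branch 1.2.1.2 (add F p4):
                × closes — contains both p4 and \lnot p4.
          branch 1.2.2 (add T \lnot p2):
            × closes — contains both p2 and \lnot p2.
  branch 2 (add F p2):
    T ((((p1 \land \lnot p4) \lor p5) \to \lnot p2) \to ((\lnot p1 \land p4) \land p2)): β-rule — branch into F (((p1 \land \lnot p4) \lor p5) \to \lnot p2)  //  T ((\lnot p1 \land p4) \land p2).
      branch 2.1 (add F (((p1 \land \lnot p4) \lor p5) \to \lnot p2)):
        F (((p1 \land \lnot p4) \lor p5) \to \lnot p2): α-rule — add T ((p1 \land \lnot p4) \lor p5), F \lnot p2.
        × closes — contains both p2 and \lnot p2.
      branch 2.2 (add T ((\lnot p1 \land p4) \land p2)):
        T ((\lnot p1 \land p4) \land p2): α-rule — add T (\lnot p1 \land p4), T p2.
        × closes — contains both p2 and \lnot p2.
All 12 branches close.
Every branch closed, so the negation is unsatisfiable and the formula is valid.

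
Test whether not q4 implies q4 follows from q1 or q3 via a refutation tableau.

Initial set: {(q1 or q3); not (not q4 implies q4)}.
not (not q4 implies q4): α-rule — add not q4, not q4.
(q1 or q3): β-rule — branch into q1  //  q3.
  branch 1 (add q1):
    ○ open, literals {q1=true, q4=false}.
  branch 2 (add q3):
    ○ open, literals {q3=true, q4=false}.
0 branches closed, 2 open.
An open branch gives a countermodel: q1=true, q4=false (unmentioned atoms arbitrary); the premises hold there but the conclusion fails.

No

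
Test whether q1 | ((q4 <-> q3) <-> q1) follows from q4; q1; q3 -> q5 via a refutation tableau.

Yes

Initial set: {q4; q1; (q3 -> q5); ~(q1 | ((q4 <-> q3) <-> q1))}.
~(q1 | ((q4 <-> q3) <-> q1)): α-rule — add ~q1, ~((q4 <-> q3) <-> q1).
× closes — contains both q1 and ~q1.
All 1 branch closes.
Every branch closed, so the premises entail the conclusion.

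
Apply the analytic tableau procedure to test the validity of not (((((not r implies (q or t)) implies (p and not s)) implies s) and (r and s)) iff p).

Assume the negation and expand:
Initial set: {not not (((((not r implies (q or t)) implies (p and not s)) implies s) and (r and s)) iff p)}.
not not (((((not r implies (q or t)) implies (p and not s)) implies s) and (r and s)) iff p): β-rule — branch into ((((not r implies (q or t)) implies (p and not s)) implies s) and (r and s)), p  //  not ((((not r implies (q or t)) implies (p and not s)) implies s) and (r and s)), not p.
  branch 1 (add ((((not r implies (q or t)) implies (p and not s)) implies s) and (r and s)), p):
    ((((not r implies (q or t)) implies (p and not s)) implies s) and (r and s)): α-rule — add (((not r implies (q or t)) implies (p and not s)) implies s), (r and s).
    (r and s): α-rule — add r, s.
    (((not r implies (q or t)) implies (p and not s)) implies s): β-rule — branch into not ((not r implies (q or t)) implies (p and not s))  //  s.
      branch 1.1 (add not ((not r implies (q or t)) implies (p and not s))):
        not ((not r implies (q or t)) implies (p and not s)): α-rule — add (not r implies (q or t)), not (p and not s).
        (not r implies (q or t)): β-rule — branch into not not r  //  (q or t).
          branch 1.1.1 (add not not r):
            not (p and not s): β-rule — branch into not p  //  not not s.
              branch 1.1.1.1 (add not p):
                × closes — contains both p and not p.
              branch 1.1.1.2 (add not not s):
                ○ open, literals {p=T, r=T, s=T}.
          branch 1.1.2 (add (q or t)):
            not (p and not s): β-rule — branch into not p  //  not not s.
              branch 1.1.2.1 (add not p):
                × closes — contains both p and not p.
              branch 1.1.2.2 (add not not s):
                (q or t): β-rule — branch into q  //  t.
                  branch 1.1.2.2.1 (add q):
                    ○ open, literals {p=T, q=T, r=T, s=T}.
                  branch 1.1.2.2.2 (add t):
                    ○ open, literals {p=T, r=T, s=T, t=T}.
      branch 1.2 (add s):
        ○ open, literals {p=T, r=T, s=T}.
  branch 2 (add not ((((not r implies (q or t)) implies (p and not s)) implies s) and (r and s)), not p):
    not ((((not r implies (q or t)) implies (p and not s)) implies s) and (r and s)): β-rule — branch into not (((not r implies (q or t)) implies (p and not s)) implies s)  //  not (r and s).
      branch 2.1 (add not (((not r implies (q or t)) implies (p and not s)) implies s)):
        not (((not r implies (q or t)) implies (p and not s)) implies s): α-rule — add ((not r implies (q or t)) implies (p and not s)), not s.
        ((not r implies (q or t)) implies (p and not s)): β-rule — branch into not (not r implies (q or t))  //  (p and not s).
          branch 2.1.1 (add not (not r implies (q or t))):
            not (not r implies (q or t)): α-rule — add not r, not (q or t).
            not (q or t): α-rule — add not q, not t.
            ○ open, literals {p=F, q=F, r=F, s=F, t=F}.
          branch 2.1.2 (add (p and not s)):
            (p and not s): α-rule — add p, not s.
            × closes — contains both p and not p.
      branch 2.2 (add not (r and s)):
        not (r and s): β-rule — branch into not r  //  not s.
          branch 2.2.1 (add not r):
            ○ open, literals {p=F, r=F}.
          branch 2.2.2 (add not s):
            ○ open, literals {p=F, s=F}.
3 branches closed, 7 open.
An open branch gives a countermodel: p=T, r=T, s=T (unmentioned atoms arbitrary); under it the original formula is false.

Not valid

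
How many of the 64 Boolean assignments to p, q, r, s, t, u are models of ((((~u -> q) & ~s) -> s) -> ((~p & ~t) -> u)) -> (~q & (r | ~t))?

Initial set: {(((((~u -> q) & ~s) -> s) -> ((~p & ~t) -> u)) -> (~q & (r | ~t)))}.
(((((~u -> q) & ~s) -> s) -> ((~p & ~t) -> u)) -> (~q & (r | ~t))): β-rule — branch into ~((((~u -> q) & ~s) -> s) -> ((~p & ~t) -> u))  //  (~q & (r | ~t)).
  branch 1 (add ~((((~u -> q) & ~s) -> s) -> ((~p & ~t) -> u))):
    ~((((~u -> q) & ~s) -> s) -> ((~p & ~t) -> u)): α-rule — add (((~u -> q) & ~s) -> s), ~((~p & ~t) -> u).
    ~((~p & ~t) -> u): α-rule — add (~p & ~t), ~u.
    (~p & ~t): α-rule — add ~p, ~t.
    (((~u -> q) & ~s) -> s): β-rule — branch into ~((~u -> q) & ~s)  //  s.
      branch 1.1 (add ~((~u -> q) & ~s)):
        ~((~u -> q) & ~s): β-rule — branch into ~(~u -> q)  //  ~~s.
          branch 1.1.1 (add ~(~u -> q)):
            ~(~u -> q): α-rule — add ~u, ~q.
            ○ open, literals {p=false, q=false, t=false, u=false}.
          branch 1.1.2 (add ~~s):
            ○ open, literals {p=false, s=true, t=false, u=false}.
      branch 1.2 (add s):
        ○ open, literals {p=false, s=true, t=false, u=false}.
  branch 2 (add (~q & (r | ~t))):
    (~q & (r | ~t)): α-rule — add ~q, (r | ~t).
    (r | ~t): β-rule — branch into r  //  ~t.
      branch 2.1 (add r):
        ○ open, literals {q=false, r=true}.
      branch 2.2 (add ~t):
        ○ open, literals {q=false, t=false}.
0 branches closed, 5 open.
Each open branch fixes some atoms; the unmentioned ones are free. Counting distinct full assignments: branch {p=false, q=false, t=false, u=false} (r, s) contributes 4 new; branch {p=false, s=true, t=false, u=false} (q, r) contributes 2 new; branch {p=false, s=true, t=false, u=false} (q, r) contributes 0 new; branch {q=false, r=true} (p, s, t, u) contributes 14 new; branch {q=false, t=false} (p, r, s, u) contributes 6 new. Total: 26.

26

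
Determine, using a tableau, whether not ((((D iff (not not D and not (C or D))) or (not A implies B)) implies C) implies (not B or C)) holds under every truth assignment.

Not valid

Assume the negation and expand:
Initial set: {not not ((((D iff (not not D and not (C or D))) or (not A implies B)) implies C) implies (not B or C))}.
not not ((((D iff (not not D and not (C or D))) or (not A implies B)) implies C) implies (not B or C)): β-rule — branch into not (((D iff (not not D and not (C or D))) or (not A implies B)) implies C)  //  (not B or C).
  branch 1 (add not (((D iff (not not D and not (C or D))) or (not A implies B)) implies C)):
    not (((D iff (not not D and not (C or D))) or (not A implies B)) implies C): α-rule — add ((D iff (not not D and not (C or D))) or (not A implies B)), not C.
    ((D iff (not not D and not (C or D))) or (not A implies B)): β-rule — branch into (D iff (not not D and not (C or D)))  //  (not A implies B).
      branch 1.1 (add (D iff (not not D and not (C or D)))):
        (D iff (not not D and not (C or D))): β-rule — branch into D, (not not D and not (C or D))  //  not D, not (not not D and not (C or D)).
          branch 1.1.1 (add D, (not not D and not (C or D))):
            (not not D and not (C or D)): α-rule — add not not D, not (C or D).
            not not D: drop double negation, giving D.
            not (C or D): α-rule — add not C, not D.
            × closes — contains both D and not D.
          branch 1.1.2 (add not D, not (not not D and not (C or D))):
            not (not not D and not (C or D)): β-rule — branch into not not not D  //  not not (C or D).
              branch 1.1.2.1 (add not not not D):
                not not not D: drop double negation, giving not D.
                ○ open, literals {C=0, D=0}.
              branch 1.1.2.2 (add not not (C or D)):
                not not (C or D): β-rule — branch into C  //  D.
                  branch 1.1.2.2.1 (add C):
                    × closes — contains both C and not C.
                  branch 1.1.2.2.2 (add D):
                    × closes — contains both D and not D.
      branch 1.2 (add (not A implies B)):
        (not A implies B): β-rule — branch into not not A  //  B.
          branch 1.2.1 (add not not A):
            ○ open, literals {A=1, C=0}.
          branch 1.2.2 (add B):
            ○ open, literals {B=1, C=0}.
  branch 2 (add (not B or C)):
    (not B or C): β-rule — branch into not B  //  C.
      branch 2.1 (add not B):
        ○ open, literals {B=0}.
      branch 2.2 (add C):
        ○ open, literals {C=1}.
3 branches closed, 5 open.
An open branch gives a countermodel: C=0, D=0 (unmentioned atoms arbitrary); under it the original formula is false.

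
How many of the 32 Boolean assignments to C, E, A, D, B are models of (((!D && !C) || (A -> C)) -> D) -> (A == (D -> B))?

Initial set: {T ((((!D && !C) || (A -> C)) -> D) -> (A == (D -> B)))}.
T ((((!D && !C) || (A -> C)) -> D) -> (A == (D -> B))): β-rule — branch into F (((!D && !C) || (A -> C)) -> D)  //  T (A == (D -> B)).
  branch 1 (add F (((!D && !C) || (A -> C)) -> D)):
    F (((!D && !C) || (A -> C)) -> D): α-rule — add T ((!D && !C) || (A -> C)), F D.
    T ((!D && !C) || (A -> C)): β-rule — branch into T (!D && !C)  //  T (A -> C).
      branch 1.1 (add T (!D && !C)):
        T (!D && !C): α-rule — add T !D, T !C.
        ○ open, literals {C=F, D=F}.
      branch 1.2 (add T (A -> C)):
        T (A -> C): β-rule — branch into F A  //  T C.
          branch 1.2.1 (add F A):
            ○ open, literals {A=F, D=F}.
          branch 1.2.2 (add T C):
            ○ open, literals {C=T, D=F}.
  branch 2 (add T (A == (D -> B))):
    T (A == (D -> B)): β-rule — branch into T A, T (D -> B)  //  F A, F (D -> B).
      branch 2.1 (add T A, T (D -> B)):
        T (D -> B): β-rule — branch into F D  //  T B.
          branch 2.1.1 (add F D):
            ○ open, literals {A=T, D=F}.
          branch 2.1.2 (add T B):
            ○ open, literals {A=T, B=T}.
      branch 2.2 (add F A, F (D -> B)):
        F (D -> B): α-rule — add T D, F B.
        ○ open, literals {A=F, B=F, D=T}.
0 branches closed, 6 open.
Each open branch fixes some atoms; the unmentioned ones are free. Counting distinct full assignments: branch {C=F, D=F} (E, A, B) contributes 8 new; branch {A=F, D=F} (C, E, B) contributes 4 new; branch {C=T, D=F} (E, A, B) contributes 4 new; branch {A=T, D=F} (C, E, B) contributes 0 new; branch {A=T, B=T} (C, E, D) contributes 4 new; branch {A=F, B=F, D=T} (C, E) contributes 4 new. Total: 24.

24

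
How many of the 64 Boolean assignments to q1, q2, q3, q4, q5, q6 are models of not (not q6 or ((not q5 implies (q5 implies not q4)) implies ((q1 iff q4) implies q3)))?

Initial set: {not (not q6 or ((not q5 implies (q5 implies not q4)) implies ((q1 iff q4) implies q3)))}.
not (not q6 or ((not q5 implies (q5 implies not q4)) implies ((q1 iff q4) implies q3))): α-rule — add not not q6, not ((not q5 implies (q5 implies not q4)) implies ((q1 iff q4) implies q3)).
not ((not q5 implies (q5 implies not q4)) implies ((q1 iff q4) implies q3)): α-rule — add (not q5 implies (q5 implies not q4)), not ((q1 iff q4) implies q3).
not ((q1 iff q4) implies q3): α-rule — add (q1 iff q4), not q3.
(not q5 implies (q5 implies not q4)): β-rule — branch into not not q5  //  (q5 implies not q4).
  branch 1 (add not not q5):
    (q1 iff q4): β-rule — branch into q1, q4  //  not q1, not q4.
      branch 1.1 (add q1, q4):
        ○ open, literals {q1=T, q3=F, q4=T, q5=T, q6=T}.
      branch 1.2 (add not q1, not q4):
        ○ open, literals {q1=F, q3=F, q4=F, q5=T, q6=T}.
  branch 2 (add (q5 implies not q4)):
    (q1 iff q4): β-rule — branch into q1, q4  //  not q1, not q4.
      branch 2.1 (add q1, q4):
        (q5 implies not q4): β-rule — branch into not q5  //  not q4.
          branch 2.1.1 (add not q5):
            ○ open, literals {q1=T, q3=F, q4=T, q5=F, q6=T}.
          branch 2.1.2 (add not q4):
            × closes — contains both q4 and not q4.
      branch 2.2 (add not q1, not q4):
        (q5 implies not q4): β-rule — branch into not q5  //  not q4.
          branch 2.2.1 (add not q5):
            ○ open, literals {q1=F, q3=F, q4=F, q5=F, q6=T}.
          branch 2.2.2 (add not q4):
            ○ open, literals {q1=F, q3=F, q4=F, q6=T}.
1 branch closed, 5 open.
Each open branch fixes some atoms; the unmentioned ones are free. Counting distinct full assignments: branch {q1=T, q3=F, q4=T, q5=T, q6=T} (q2) contributes 2 new; branch {q1=F, q3=F, q4=F, q5=T, q6=T} (q2) contributes 2 new; branch {q1=T, q3=F, q4=T, q5=F, q6=T} (q2) contributes 2 new; branch {q1=F, q3=F, q4=F, q5=F, q6=T} (q2) contributes 2 new; branch {q1=F, q3=F, q4=F, q6=T} (q2, q5) contributes 0 new. Total: 8.

8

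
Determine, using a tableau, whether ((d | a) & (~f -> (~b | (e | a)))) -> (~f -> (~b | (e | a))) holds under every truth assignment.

Valid

Assume the negation and expand:
Initial set: {~(((d | a) & (~f -> (~b | (e | a)))) -> (~f -> (~b | (e | a))))}.
~(((d | a) & (~f -> (~b | (e | a)))) -> (~f -> (~b | (e | a)))): α-rule — add ((d | a) & (~f -> (~b | (e | a)))), ~(~f -> (~b | (e | a))).
((d | a) & (~f -> (~b | (e | a)))): α-rule — add (d | a), (~f -> (~b | (e | a))).
~(~f -> (~b | (e | a))): α-rule — add ~f, ~(~b | (e | a)).
~(~b | (e | a)): α-rule — add ~~b, ~(e | a).
~(e | a): α-rule — add ~e, ~a.
(d | a): β-rule — branch into d  //  a.
  branch 1 (add d):
    (~f -> (~b | (e | a))): β-rule — branch into ~~f  //  (~b | (e | a)).
      branch 1.1 (add ~~f):
        × closes — contains both f and ~f.
      branch 1.2 (add (~b | (e | a))):
        (~b | (e | a)): β-rule — branch into ~b  //  (e | a).
          branch 1.2.1 (add ~b):
            × closes — contains both b and ~b.
          branch 1.2.2 (add (e | a)):
            (e | a): β-rule — branch into e  //  a.
              branch 1.2.2.1 (add e):
                × closes — contains both e and ~e.
              branch 1.2.2.2 (add a):
                × closes — contains both a and ~a.
  branch 2 (add a):
    × closes — contains both a and ~a.
All 5 branches close.
Every branch closed, so the negation is unsatisfiable and the formula is valid.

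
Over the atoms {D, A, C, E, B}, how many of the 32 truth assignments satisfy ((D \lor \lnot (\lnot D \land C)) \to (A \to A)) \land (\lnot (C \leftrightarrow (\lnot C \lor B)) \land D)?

Initial set: {T (((D \lor \lnot (\lnot D \land C)) \to (A \to A)) \land (\lnot (C \leftrightarrow (\lnot C \lor B)) \land D))}.
T (((D \lor \lnot (\lnot D \land C)) \to (A \to A)) \land (\lnot (C \leftrightarrow (\lnot C \lor B)) \land D)): α-rule — add T ((D \lor \lnot (\lnot D \land C)) \to (A \to A)), T (\lnot (C \leftrightarrow (\lnot C \lor B)) \land D).
T (\lnot (C \leftrightarrow (\lnot C \lor B)) \land D): α-rule — add T \lnot (C \leftrightarrow (\lnot C \lor B)), T D.
T ((D \lor \lnot (\lnot D \land C)) \to (A \to A)): β-rule — branch into F (D \lor \lnot (\lnot D \land C))  //  T (A \to A).
  branch 1 (add F (D \lor \lnot (\lnot D \land C))):
    F (D \lor \lnot (\lnot D \land C)): α-rule — add F D, F \lnot (\lnot D \land C).
    × closes — contains both D and \lnot D.
  branch 2 (add T (A \to A)):
    T \lnot (C \leftrightarrow (\lnot C \lor B)): β-rule — branch into T C, F (\lnot C \lor B)  //  F C, T (\lnot C \lor B).
      branch 2.1 (add T C, F (\lnot C \lor B)):
        F (\lnot C \lor B): α-rule — add F \lnot C, F B.
        T (A \to A): β-rule — branch into F A  //  T A.
          branch 2.1.1 (add F A):
            ○ open, literals {A=false, B=false, C=true, D=true}.
          branch 2.1.2 (add T A):
            ○ open, literals {A=true, B=false, C=true, D=true}.
      branch 2.2 (add F C, T (\lnot C \lor B)):
        T (A \to A): β-rule — branch into F A  //  T A.
          branch 2.2.1 (add F A):
            T (\lnot C \lor B): β-rule — branch into T \lnot C  //  T B.
              branch 2.2.1.1 (add T \lnot C):
                ○ open, literals {A=false, C=false, D=true}.
              branch 2.2.1.2 (add T B):
                ○ open, literals {A=false, B=true, C=false, D=true}.
          branch 2.2.2 (add T A):
            T (\lnot C \lor B): β-rule — branch into T \lnot C  //  T B.
              branch 2.2.2.1 (add T \lnot C):
                ○ open, literals {A=true, C=false, D=true}.
              branch 2.2.2.2 (add T B):
                ○ open, literals {A=true, B=true, C=false, D=true}.
1 branch closed, 6 open.
Each open branch fixes some atoms; the unmentioned ones are free. Counting distinct full assignments: branch {A=false, B=false, C=true, D=true} (E) contributes 2 new; branch {A=true, B=false, C=true, D=true} (E) contributes 2 new; branch {A=false, C=false, D=true} (E, B) contributes 4 new; branch {A=false, B=true, C=false, D=true} (E) contributes 0 new; branch {A=true, C=false, D=true} (E, B) contributes 4 new; branch {A=true, B=true, C=false, D=true} (E) contributes 0 new. Total: 12.

12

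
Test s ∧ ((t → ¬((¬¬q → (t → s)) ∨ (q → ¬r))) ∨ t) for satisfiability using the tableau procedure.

Initial set: {T (s ∧ ((t → ¬((¬¬q → (t → s)) ∨ (q → ¬r))) ∨ t))}.
T (s ∧ ((t → ¬((¬¬q → (t → s)) ∨ (q → ¬r))) ∨ t)): α-rule — add T s, T ((t → ¬((¬¬q → (t → s)) ∨ (q → ¬r))) ∨ t).
T ((t → ¬((¬¬q → (t → s)) ∨ (q → ¬r))) ∨ t): β-rule — branch into T (t → ¬((¬¬q → (t → s)) ∨ (q → ¬r)))  //  T t.
  branch 1 (add T (t → ¬((¬¬q → (t → s)) ∨ (q → ¬r)))):
    T (t → ¬((¬¬q → (t → s)) ∨ (q → ¬r))): β-rule — branch into F t  //  T ¬((¬¬q → (t → s)) ∨ (q → ¬r)).
      branch 1.1 (add F t):
        ○ open, literals {s=T, t=F}.
      branch 1.2 (add T ¬((¬¬q → (t → s)) ∨ (q → ¬r))):
        T ¬((¬¬q → (t → s)) ∨ (q → ¬r)): α-rule — add F (¬¬q → (t → s)), F (q → ¬r).
        F (¬¬q → (t → s)): α-rule — add T ¬¬q, F (t → s).
        F (q → ¬r): α-rule — add T q, F ¬r.
        T ¬¬q: drop double negation, giving T q.
        F (t → s): α-rule — add T t, F s.
        × closes — contains both s and ¬s.
  branch 2 (add T t):
    ○ open, literals {s=T, t=T}.
1 branch closed, 2 open.
An open branch gives a satisfying assignment: s=T, t=F.

Satisfiable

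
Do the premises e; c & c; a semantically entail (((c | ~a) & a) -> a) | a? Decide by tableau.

Yes

Initial set: {e; (c & c); a; ~((((c | ~a) & a) -> a) | a)}.
(c & c): α-rule — add c, c.
~((((c | ~a) & a) -> a) | a): α-rule — add ~(((c | ~a) & a) -> a), ~a.
× closes — contains both a and ~a.
All 1 branch closes.
Every branch closed, so the premises entail the conclusion.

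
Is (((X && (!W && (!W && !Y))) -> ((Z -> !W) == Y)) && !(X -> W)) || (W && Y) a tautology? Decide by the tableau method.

Assume the negation and expand:
Initial set: {!((((X && (!W && (!W && !Y))) -> ((Z -> !W) == Y)) && !(X -> W)) || (W && Y))}.
!((((X && (!W && (!W && !Y))) -> ((Z -> !W) == Y)) && !(X -> W)) || (W && Y)): α-rule — add !(((X && (!W && (!W && !Y))) -> ((Z -> !W) == Y)) && !(X -> W)), !(W && Y).
!(((X && (!W && (!W && !Y))) -> ((Z -> !W) == Y)) && !(X -> W)): β-rule — branch into !((X && (!W && (!W && !Y))) -> ((Z -> !W) == Y))  //  !!(X -> W).
  branch 1 (add !((X && (!W && (!W && !Y))) -> ((Z -> !W) == Y))):
    !((X && (!W && (!W && !Y))) -> ((Z -> !W) == Y)): α-rule — add (X && (!W && (!W && !Y))), !((Z -> !W) == Y).
    (X && (!W && (!W && !Y))): α-rule — add X, (!W && (!W && !Y)).
    (!W && (!W && !Y)): α-rule — add !W, (!W && !Y).
    (!W && !Y): α-rule — add !W, !Y.
    !(W && Y): β-rule — branch into !W  //  !Y.
      branch 1.1 (add !W):
        !((Z -> !W) == Y): β-rule — branch into (Z -> !W), !Y  //  !(Z -> !W), Y.
          branch 1.1.1 (add (Z -> !W), !Y):
            (Z -> !W): β-rule — branch into !Z  //  !W.
              branch 1.1.1.1 (add !Z):
                ○ open, literals {W=false, X=true, Y=false, Z=false}.
              branch 1.1.1.2 (add !W):
                ○ open, literals {W=false, X=true, Y=false}.
          branch 1.1.2 (add !(Z -> !W), Y):
            × closes — contains both Y and !Y.
      branch 1.2 (add !Y):
        !((Z -> !W) == Y): β-rule — branch into (Z -> !W), !Y  //  !(Z -> !W), Y.
          branch 1.2.1 (add (Z -> !W), !Y):
            (Z -> !W): β-rule — branch into !Z  //  !W.
              branch 1.2.1.1 (add !Z):
                ○ open, literals {W=false, X=true, Y=false, Z=false}.
              branch 1.2.1.2 (add !W):
                ○ open, literals {W=false, X=true, Y=false}.
          branch 1.2.2 (add !(Z -> !W), Y):
            × closes — contains both Y and !Y.
  branch 2 (add !!(X -> W)):
    !(W && Y): β-rule — branch into !W  //  !Y.
      branch 2.1 (add !W):
        !!(X -> W): β-rule — branch into !X  //  W.
          branch 2.1.1 (add !X):
            ○ open, literals {W=false, X=false}.
          branch 2.1.2 (add W):
            × closes — contains both W and !W.
      branch 2.2 (add !Y):
        !!(X -> W): β-rule — branch into !X  //  W.
          branch 2.2.1 (add !X):
            ○ open, literals {X=false, Y=false}.
          branch 2.2.2 (add W):
            ○ open, literals {W=true, Y=false}.
3 branches closed, 7 open.
An open branch gives a countermodel: W=false, X=true, Y=false, Z=false (unmentioned atoms arbitrary); under it the original formula is false.

Not valid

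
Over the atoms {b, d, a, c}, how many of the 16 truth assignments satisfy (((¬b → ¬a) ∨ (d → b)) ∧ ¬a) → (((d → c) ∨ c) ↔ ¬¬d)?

Initial set: {((((¬b → ¬a) ∨ (d → b)) ∧ ¬a) → (((d → c) ∨ c) ↔ ¬¬d))}.
((((¬b → ¬a) ∨ (d → b)) ∧ ¬a) → (((d → c) ∨ c) ↔ ¬¬d)): β-rule — branch into ¬(((¬b → ¬a) ∨ (d → b)) ∧ ¬a)  //  (((d → c) ∨ c) ↔ ¬¬d).
  branch 1 (add ¬(((¬b → ¬a) ∨ (d → b)) ∧ ¬a)):
    ¬(((¬b → ¬a) ∨ (d → b)) ∧ ¬a): β-rule — branch into ¬((¬b → ¬a) ∨ (d → b))  //  ¬¬a.
      branch 1.1 (add ¬((¬b → ¬a) ∨ (d → b))):
        ¬((¬b → ¬a) ∨ (d → b)): α-rule — add ¬(¬b → ¬a), ¬(d → b).
        ¬(¬b → ¬a): α-rule — add ¬b, ¬¬a.
        ¬(d → b): α-rule — add d, ¬b.
        ○ open, literals {a=T, b=F, d=T}.
      branch 1.2 (add ¬¬a):
        ○ open, literals {a=T}.
  branch 2 (add (((d → c) ∨ c) ↔ ¬¬d)):
    (((d → c) ∨ c) ↔ ¬¬d): β-rule — branch into ((d → c) ∨ c), ¬¬d  //  ¬((d → c) ∨ c), ¬¬¬d.
      branch 2.1 (add ((d → c) ∨ c), ¬¬d):
        ¬¬d: drop double negation, giving d.
        ((d → c) ∨ c): β-rule — branch into (d → c)  //  c.
          branch 2.1.1 (add (d → c)):
            (d → c): β-rule — branch into ¬d  //  c.
              branch 2.1.1.1 (add ¬d):
                × closes — contains both d and ¬d.
              branch 2.1.1.2 (add c):
                ○ open, literals {c=T, d=T}.
          branch 2.1.2 (add c):
            ○ open, literals {c=T, d=T}.
      branch 2.2 (add ¬((d → c) ∨ c), ¬¬¬d):
        ¬((d → c) ∨ c): α-rule — add ¬(d → c), ¬c.
        ¬¬¬d: drop double negation, giving ¬d.
        ¬(d → c): α-rule — add d, ¬c.
        × closes — contains both d and ¬d.
2 branches closed, 4 open.
Each open branch fixes some atoms; the unmentioned ones are free. Counting distinct full assignments: branch {a=T, b=F, d=T} (c) contributes 2 new; branch {a=T} (b, d, c) contributes 6 new; branch {c=T, d=T} (b, a) contributes 2 new; branch {c=T, d=T} (b, a) contributes 0 new. Total: 10.

10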